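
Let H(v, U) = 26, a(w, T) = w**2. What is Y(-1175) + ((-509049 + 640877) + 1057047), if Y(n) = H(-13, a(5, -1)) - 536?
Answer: 1188365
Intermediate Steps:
Y(n) = -510 (Y(n) = 26 - 536 = -510)
Y(-1175) + ((-509049 + 640877) + 1057047) = -510 + ((-509049 + 640877) + 1057047) = -510 + (131828 + 1057047) = -510 + 1188875 = 1188365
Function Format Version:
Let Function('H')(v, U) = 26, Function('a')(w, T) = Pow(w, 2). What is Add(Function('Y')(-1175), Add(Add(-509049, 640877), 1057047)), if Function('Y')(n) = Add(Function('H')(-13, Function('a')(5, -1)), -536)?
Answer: 1188365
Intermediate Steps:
Function('Y')(n) = -510 (Function('Y')(n) = Add(26, -536) = -510)
Add(Function('Y')(-1175), Add(Add(-509049, 640877), 1057047)) = Add(-510, Add(Add(-509049, 640877), 1057047)) = Add(-510, Add(131828, 1057047)) = Add(-510, 1188875) = 1188365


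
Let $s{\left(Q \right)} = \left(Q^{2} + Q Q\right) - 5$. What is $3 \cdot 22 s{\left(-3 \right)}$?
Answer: $858$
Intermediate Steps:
$s{\left(Q \right)} = -5 + 2 Q^{2}$ ($s{\left(Q \right)} = \left(Q^{2} + Q^{2}\right) - 5 = 2 Q^{2} - 5 = -5 + 2 Q^{2}$)
$3 \cdot 22 s{\left(-3 \right)} = 3 \cdot 22 \left(-5 + 2 \left(-3\right)^{2}\right) = 66 \left(-5 + 2 \cdot 9\right) = 66 \left(-5 + 18\right) = 66 \cdot 13 = 858$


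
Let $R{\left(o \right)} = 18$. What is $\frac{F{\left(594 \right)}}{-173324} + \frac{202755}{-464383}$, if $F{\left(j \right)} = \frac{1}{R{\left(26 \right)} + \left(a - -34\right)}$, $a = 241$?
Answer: $- \frac{10296696597043}{23583194693956} \approx -0.43661$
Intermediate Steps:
$F{\left(j \right)} = \frac{1}{293}$ ($F{\left(j \right)} = \frac{1}{18 + \left(241 - -34\right)} = \frac{1}{18 + \left(241 + 34\right)} = \frac{1}{18 + 275} = \frac{1}{293}$)
$\frac{F{\left(594 \right)}}{-173324} + \frac{202755}{-464383} = \frac{1}{293 \left(-173324\right)} + \frac{202755}{-464383} = \frac{1}{293} \left(- \frac{1}{173324}\right) + 202755 \left(- \frac{1}{464383}\right) = - \frac{1}{50783932} - \frac{202755}{464383} = - \frac{10296696597043}{23583194693956}$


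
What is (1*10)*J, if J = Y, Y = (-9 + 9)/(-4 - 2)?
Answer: 0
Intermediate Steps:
Y = 0 (Y = 0/(-6) = 0*(-⅙) = 0)
J = 0
(1*10)*J = (1*10)*0 = 10*0 = 0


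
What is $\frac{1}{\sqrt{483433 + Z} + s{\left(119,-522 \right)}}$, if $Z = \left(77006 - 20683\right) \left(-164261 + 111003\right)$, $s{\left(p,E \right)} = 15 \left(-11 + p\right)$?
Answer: $\frac{1620}{3001791301} - \frac{i \sqrt{2999166901}}{3001791301} \approx 5.3968 \cdot 10^{-7} - 1.8244 \cdot 10^{-5} i$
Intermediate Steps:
$s{\left(p,E \right)} = -165 + 15 p$
$Z = -2999650334$ ($Z = 56323 \left(-53258\right) = -2999650334$)
$\frac{1}{\sqrt{483433 + Z} + s{\left(119,-522 \right)}} = \frac{1}{\sqrt{483433 - 2999650334} + \left(-165 + 15 \cdot 119\right)} = \frac{1}{\sqrt{-2999166901} + \left(-165 + 1785\right)} = \frac{1}{i \sqrt{2999166901} + 1620} = \frac{1}{1620 + i \sqrt{2999166901}}$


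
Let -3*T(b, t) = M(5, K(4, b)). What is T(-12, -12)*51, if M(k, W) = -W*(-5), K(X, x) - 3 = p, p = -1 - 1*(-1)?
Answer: -255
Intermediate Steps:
p = 0 (p = -1 + 1 = 0)
K(X, x) = 3 (K(X, x) = 3 + 0 = 3)
M(k, W) = 5*W
T(b, t) = -5 (T(b, t) = -5*3/3 = -⅓*15 = -5)
T(-12, -12)*51 = -5*51 = -255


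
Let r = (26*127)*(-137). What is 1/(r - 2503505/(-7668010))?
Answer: -1533602/693761170447 ≈ -2.2106e-6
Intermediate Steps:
r = -452374 (r = 3302*(-137) = -452374)
1/(r - 2503505/(-7668010)) = 1/(-452374 - 2503505/(-7668010)) = 1/(-452374 - 2503505*(-1/7668010)) = 1/(-452374 + 500701/1533602) = 1/(-693761170447/1533602) = -1533602/693761170447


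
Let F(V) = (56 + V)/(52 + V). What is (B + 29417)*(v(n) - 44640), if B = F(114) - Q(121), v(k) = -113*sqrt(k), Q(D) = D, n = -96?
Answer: -108548989920/83 - 1099107156*I*sqrt(6)/83 ≈ -1.3078e+9 - 3.2437e+7*I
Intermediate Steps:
F(V) = (56 + V)/(52 + V)
B = -9958/83 (B = (56 + 114)/(52 + 114) - 1*121 = 170/166 - 121 = (1/166)*170 - 121 = 85/83 - 121 = -9958/83 ≈ -119.98)
(B + 29417)*(v(n) - 44640) = (-9958/83 + 29417)*(-452*I*sqrt(6) - 44640) = 2431653*(-452*I*sqrt(6) - 44640)/83 = 2431653*(-44640 - 452*I*sqrt(6))/83 = -108548989920/83 - 1099107156*I*sqrt(6)/83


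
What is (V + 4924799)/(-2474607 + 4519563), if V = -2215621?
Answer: 1354589/1022478 ≈ 1.3248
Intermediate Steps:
(V + 4924799)/(-2474607 + 4519563) = (-2215621 + 4924799)/(-2474607 + 4519563) = 2709178/2044956 = 2709178*(1/2044956) = 1354589/1022478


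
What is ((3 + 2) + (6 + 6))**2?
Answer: 289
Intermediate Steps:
((3 + 2) + (6 + 6))**2 = (5 + 12)**2 = 17**2 = 289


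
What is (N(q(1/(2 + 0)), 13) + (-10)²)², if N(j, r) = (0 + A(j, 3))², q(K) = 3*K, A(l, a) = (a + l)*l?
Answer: 5424241/256 ≈ 21188.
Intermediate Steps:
A(l, a) = l*(a + l)
N(j, r) = j²*(3 + j)² (N(j, r) = (0 + j*(3 + j))² = (j*(3 + j))² = j²*(3 + j)²)
(N(q(1/(2 + 0)), 13) + (-10)²)² = ((3/(2 + 0))²*(3 + 3/(2 + 0))² + (-10)²)² = ((3/2)²*(3 + 3/2)² + 100)² = (9*(9/2)²/4 + 100)² = ((9/4)*(81/4) + 100)² = (729/16 + 100)² = (2329/16)² = 5424241/256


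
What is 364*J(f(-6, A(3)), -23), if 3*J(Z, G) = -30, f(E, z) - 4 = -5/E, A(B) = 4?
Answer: -3640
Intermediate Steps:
f(E, z) = 4 - 5/E
J(Z, G) = -10 (J(Z, G) = (1/3)*(-30) = -10)
364*J(f(-6, A(3)), -23) = 364*(-10) = -3640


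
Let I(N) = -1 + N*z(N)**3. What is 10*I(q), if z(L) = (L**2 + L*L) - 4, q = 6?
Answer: 18865910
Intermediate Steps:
z(L) = -4 + 2*L**2 (z(L) = (L**2 + L**2) - 4 = 2*L**2 - 4 = -4 + 2*L**2)
I(N) = -1 + N*(-4 + 2*N**2)**3
10*I(q) = 10*(-1 + 8*6*(-2 + 6**2)**3) = 10*(-1 + 8*6*(-2 + 36)**3) = 10*(-1 + 8*6*34**3) = 10*(-1 + 8*6*39304) = 10*(-1 + 1886592) = 10*1886591 = 18865910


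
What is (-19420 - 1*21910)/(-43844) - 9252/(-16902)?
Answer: 30672343/20584758 ≈ 1.4901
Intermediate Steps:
(-19420 - 1*21910)/(-43844) - 9252/(-16902) = (-19420 - 21910)*(-1/43844) - 9252*(-1/16902) = -41330*(-1/43844) + 514/939 = 20665/21922 + 514/939 = 30672343/20584758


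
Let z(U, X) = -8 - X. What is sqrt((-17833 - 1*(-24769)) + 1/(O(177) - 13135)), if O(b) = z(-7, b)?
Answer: sqrt(34183382030)/2220 ≈ 83.283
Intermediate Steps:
O(b) = -8 - b
sqrt((-17833 - 1*(-24769)) + 1/(O(177) - 13135)) = sqrt((-17833 - 1*(-24769)) + 1/((-8 - 1*177) - 13135)) = sqrt((-17833 + 24769) + 1/((-8 - 177) - 13135)) = sqrt(6936 + 1/(-185 - 13135)) = sqrt(6936 + 1/(-13320)) = sqrt(6936 - 1/13320) = sqrt(92387519/13320) = sqrt(34183382030)/2220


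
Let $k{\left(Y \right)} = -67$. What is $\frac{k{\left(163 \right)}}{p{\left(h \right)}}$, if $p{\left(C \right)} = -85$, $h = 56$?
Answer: $\frac{67}{85} \approx 0.78824$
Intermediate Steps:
$\frac{k{\left(163 \right)}}{p{\left(h \right)}} = - \frac{67}{-85} = \left(-67\right) \left(- \frac{1}{85}\right) = \frac{67}{85}$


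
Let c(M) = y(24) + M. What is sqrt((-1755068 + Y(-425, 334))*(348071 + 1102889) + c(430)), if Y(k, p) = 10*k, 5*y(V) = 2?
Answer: 2*I*sqrt(15954375280310)/5 ≈ 1.5977e+6*I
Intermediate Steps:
y(V) = 2/5 (y(V) = (1/5)*2 = 2/5)
c(M) = 2/5 + M
sqrt((-1755068 + Y(-425, 334))*(348071 + 1102889) + c(430)) = sqrt((-1755068 + 10*(-425))*(348071 + 1102889) + (2/5 + 430)) = sqrt((-1755068 - 4250)*1450960 + 2152/5) = sqrt(-1759318*1450960 + 2152/5) = sqrt(-2552700045280 + 2152/5) = sqrt(-12763500224248/5) = 2*I*sqrt(15954375280310)/5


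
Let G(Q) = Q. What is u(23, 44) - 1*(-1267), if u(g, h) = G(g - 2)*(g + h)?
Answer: 2674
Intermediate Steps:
u(g, h) = (-2 + g)*(g + h) (u(g, h) = (g - 2)*(g + h) = (-2 + g)*(g + h))
u(23, 44) - 1*(-1267) = (-2 + 23)*(23 + 44) - 1*(-1267) = 21*67 + 1267 = 1407 + 1267 = 2674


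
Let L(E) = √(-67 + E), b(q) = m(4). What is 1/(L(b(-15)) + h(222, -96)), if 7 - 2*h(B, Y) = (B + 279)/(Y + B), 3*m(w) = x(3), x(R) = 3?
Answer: 10668/481825 - 7056*I*√66/481825 ≈ 0.022141 - 0.11897*I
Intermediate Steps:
m(w) = 1 (m(w) = (⅓)*3 = 1)
h(B, Y) = 7/2 - (279 + B)/(2*(B + Y)) (h(B, Y) = 7/2 - (B + 279)/(2*(Y + B)) = 7/2 - (279 + B)/(2*(B + Y)))
b(q) = 1
1/(L(b(-15)) + h(222, -96)) = 1/(√(-67 + 1) + (-279 + 6*222 + 7*(-96))/(2*(222 - 96))) = 1/(√(-66) + (½)*(-279 + 1332 - 672)/126) = 1/(I*√66 + (½)*(1/126)*381) = 1/(I*√66 + 127/84) = 1/(127/84 + I*√66)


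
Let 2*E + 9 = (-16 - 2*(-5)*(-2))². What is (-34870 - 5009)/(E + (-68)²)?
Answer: -11394/1505 ≈ -7.5708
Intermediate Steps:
E = 1287/2 (E = -9/2 + (-16 - 2*(-5)*(-2))²/2 = -9/2 + (-16 + 10*(-2))²/2 = -9/2 + (-16 - 20)²/2 = -9/2 + (½)*(-36)² = -9/2 + (½)*1296 = -9/2 + 648 = 1287/2 ≈ 643.50)
(-34870 - 5009)/(E + (-68)²) = (-34870 - 5009)/(1287/2 + (-68)²) = -39879/(1287/2 + 4624) = -39879/10535/2 = -39879*2/10535 = -11394/1505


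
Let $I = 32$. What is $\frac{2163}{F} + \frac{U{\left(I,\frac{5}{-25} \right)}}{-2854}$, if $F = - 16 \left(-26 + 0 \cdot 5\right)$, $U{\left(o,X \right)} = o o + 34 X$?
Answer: $\frac{14375117}{2968160} \approx 4.8431$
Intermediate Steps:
$U{\left(o,X \right)} = o^{2} + 34 X$
$F = 416$ ($F = - 16 \left(-26 + 0\right) = \left(-16\right) \left(-26\right) = 416$)
$\frac{2163}{F} + \frac{U{\left(I,\frac{5}{-25} \right)}}{-2854} = \frac{2163}{416} + \frac{32^{2} + 34 \frac{5}{-25}}{-2854} = 2163 \cdot \frac{1}{416} + \left(1024 + 34 \cdot 5 \left(- \frac{1}{25}\right)\right) \left(- \frac{1}{2854}\right) = \frac{2163}{416} + \left(1024 + 34 \left(- \frac{1}{5}\right)\right) \left(- \frac{1}{2854}\right) = \frac{2163}{416} + \left(1024 - \frac{34}{5}\right) \left(- \frac{1}{2854}\right) = \frac{2163}{416} + \frac{5086}{5} \left(- \frac{1}{2854}\right) = \frac{2163}{416} - \frac{2543}{7135} = \frac{14375117}{2968160}$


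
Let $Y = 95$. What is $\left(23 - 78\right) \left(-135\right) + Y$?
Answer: $7520$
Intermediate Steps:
$\left(23 - 78\right) \left(-135\right) + Y = \left(23 - 78\right) \left(-135\right) + 95 = \left(-55\right) \left(-135\right) + 95 = 7425 + 95 = 7520$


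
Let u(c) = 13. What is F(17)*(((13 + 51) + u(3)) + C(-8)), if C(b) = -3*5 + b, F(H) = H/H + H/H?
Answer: 108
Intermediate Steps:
F(H) = 2 (F(H) = 1 + 1 = 2)
C(b) = -15 + b
F(17)*(((13 + 51) + u(3)) + C(-8)) = 2*(((13 + 51) + 13) + (-15 - 8)) = 2*((64 + 13) - 23) = 2*(77 - 23) = 2*54 = 108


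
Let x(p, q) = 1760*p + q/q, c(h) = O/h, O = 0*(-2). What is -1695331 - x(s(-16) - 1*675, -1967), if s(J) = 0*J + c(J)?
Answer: -507332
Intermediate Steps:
O = 0
c(h) = 0 (c(h) = 0/h = 0)
s(J) = 0 (s(J) = 0*J + 0 = 0 + 0 = 0)
x(p, q) = 1 + 1760*p (x(p, q) = 1760*p + 1 = 1 + 1760*p)
-1695331 - x(s(-16) - 1*675, -1967) = -1695331 - (1 + 1760*(0 - 1*675)) = -1695331 - (1 + 1760*(0 - 675)) = -1695331 - (1 + 1760*(-675)) = -1695331 - (1 - 1188000) = -1695331 - 1*(-1187999) = -1695331 + 1187999 = -507332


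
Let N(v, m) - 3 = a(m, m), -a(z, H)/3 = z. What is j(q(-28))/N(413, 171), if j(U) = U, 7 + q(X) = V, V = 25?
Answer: -3/85 ≈ -0.035294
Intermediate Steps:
a(z, H) = -3*z
N(v, m) = 3 - 3*m
q(X) = 18 (q(X) = -7 + 25 = 18)
j(q(-28))/N(413, 171) = 18/(3 - 3*171) = 18/(3 - 513) = 18/(-510) = 18*(-1/510) = -3/85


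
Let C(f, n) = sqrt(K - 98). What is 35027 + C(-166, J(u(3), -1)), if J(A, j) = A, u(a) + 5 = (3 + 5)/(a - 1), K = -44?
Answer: 35027 + I*sqrt(142) ≈ 35027.0 + 11.916*I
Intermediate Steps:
u(a) = -5 + 8/(-1 + a) (u(a) = -5 + (3 + 5)/(a - 1) = -5 + 8/(-1 + a))
C(f, n) = I*sqrt(142) (C(f, n) = sqrt(-44 - 98) = sqrt(-142) = I*sqrt(142))
35027 + C(-166, J(u(3), -1)) = 35027 + I*sqrt(142)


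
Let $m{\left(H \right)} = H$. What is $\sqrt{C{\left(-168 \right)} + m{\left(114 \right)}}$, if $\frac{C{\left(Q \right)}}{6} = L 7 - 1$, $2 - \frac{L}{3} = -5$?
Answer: $3 \sqrt{110} \approx 31.464$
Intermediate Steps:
$L = 21$ ($L = 6 - -15 = 6 + 15 = 21$)
$C{\left(Q \right)} = 876$ ($C{\left(Q \right)} = 6 \left(21 \cdot 7 - 1\right) = 6 \left(147 - 1\right) = 6 \cdot 146 = 876$)
$\sqrt{C{\left(-168 \right)} + m{\left(114 \right)}} = \sqrt{876 + 114} = \sqrt{990} = 3 \sqrt{110}$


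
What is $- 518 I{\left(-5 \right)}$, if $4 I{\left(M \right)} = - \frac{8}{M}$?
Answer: $- \frac{1036}{5} \approx -207.2$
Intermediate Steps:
$I{\left(M \right)} = - \frac{2}{M}$ ($I{\left(M \right)} = \frac{\left(-8\right) \frac{1}{M}}{4} = - \frac{2}{M}$)
$- 518 I{\left(-5 \right)} = - 518 \left(- \frac{2}{-5}\right) = - 518 \left(\left(-2\right) \left(- \frac{1}{5}\right)\right) = \left(-518\right) \frac{2}{5} = - \frac{1036}{5}$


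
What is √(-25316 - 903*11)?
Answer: I*√35249 ≈ 187.75*I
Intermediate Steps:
√(-25316 - 903*11) = √(-25316 - 9933) = √(-35249) = I*√35249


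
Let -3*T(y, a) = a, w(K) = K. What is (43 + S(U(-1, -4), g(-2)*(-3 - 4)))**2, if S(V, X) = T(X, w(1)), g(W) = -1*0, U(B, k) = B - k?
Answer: 16384/9 ≈ 1820.4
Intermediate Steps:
T(y, a) = -a/3
g(W) = 0
S(V, X) = -1/3 (S(V, X) = -1/3*1 = -1/3)
(43 + S(U(-1, -4), g(-2)*(-3 - 4)))**2 = (43 - 1/3)**2 = (128/3)**2 = 16384/9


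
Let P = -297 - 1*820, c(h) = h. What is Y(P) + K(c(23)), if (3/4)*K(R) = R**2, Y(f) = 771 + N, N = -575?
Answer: 2704/3 ≈ 901.33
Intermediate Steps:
P = -1117 (P = -297 - 820 = -1117)
Y(f) = 196 (Y(f) = 771 - 575 = 196)
K(R) = 4*R**2/3
Y(P) + K(c(23)) = 196 + (4/3)*23**2 = 196 + (4/3)*529 = 196 + 2116/3 = 2704/3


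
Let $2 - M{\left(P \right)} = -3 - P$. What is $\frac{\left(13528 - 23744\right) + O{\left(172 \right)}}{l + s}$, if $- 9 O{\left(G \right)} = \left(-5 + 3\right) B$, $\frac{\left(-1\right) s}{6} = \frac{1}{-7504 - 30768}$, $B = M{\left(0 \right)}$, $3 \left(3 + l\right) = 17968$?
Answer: $- \frac{1759249024}{1030990299} \approx -1.7064$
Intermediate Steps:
$M{\left(P \right)} = 5 + P$ ($M{\left(P \right)} = 2 - \left(-3 - P\right) = 2 + \left(3 + P\right) = 5 + P$)
$l = \frac{17959}{3}$ ($l = -3 + \frac{1}{3} \cdot 17968 = -3 + \frac{17968}{3} = \frac{17959}{3} \approx 5986.3$)
$B = 5$ ($B = 5 + 0 = 5$)
$s = \frac{3}{19136}$ ($s = - \frac{6}{-7504 - 30768} = - \frac{6}{-38272} = \left(-6\right) \left(- \frac{1}{38272}\right) = \frac{3}{19136} \approx 0.00015677$)
$O{\left(G \right)} = \frac{10}{9}$ ($O{\left(G \right)} = - \frac{\left(-5 + 3\right) 5}{9} = - \frac{\left(-2\right) 5}{9} = \left(- \frac{1}{9}\right) \left(-10\right) = \frac{10}{9}$)
$\frac{\left(13528 - 23744\right) + O{\left(172 \right)}}{l + s} = \frac{\left(13528 - 23744\right) + \frac{10}{9}}{\frac{17959}{3} + \frac{3}{19136}} = \frac{\left(13528 - 23744\right) + \frac{10}{9}}{\frac{343663433}{57408}} = \left(-10216 + \frac{10}{9}\right) \frac{57408}{343663433} = \left(- \frac{91934}{9}\right) \frac{57408}{343663433} = - \frac{1759249024}{1030990299}$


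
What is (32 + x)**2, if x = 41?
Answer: 5329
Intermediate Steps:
(32 + x)**2 = (32 + 41)**2 = 73**2 = 5329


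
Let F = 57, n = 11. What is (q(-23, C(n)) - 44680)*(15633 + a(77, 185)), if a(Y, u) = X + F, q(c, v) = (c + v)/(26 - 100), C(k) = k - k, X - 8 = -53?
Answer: -51727016565/74 ≈ -6.9901e+8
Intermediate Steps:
X = -45 (X = 8 - 53 = -45)
C(k) = 0
q(c, v) = -c/74 - v/74 (q(c, v) = (c + v)/(-74) = (c + v)*(-1/74) = -c/74 - v/74)
a(Y, u) = 12 (a(Y, u) = -45 + 57 = 12)
(q(-23, C(n)) - 44680)*(15633 + a(77, 185)) = ((-1/74*(-23) - 1/74*0) - 44680)*(15633 + 12) = ((23/74 + 0) - 44680)*15645 = (23/74 - 44680)*15645 = -3306297/74*15645 = -51727016565/74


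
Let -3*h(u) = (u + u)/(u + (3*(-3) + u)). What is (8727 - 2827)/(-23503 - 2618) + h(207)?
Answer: -666022/1175445 ≈ -0.56661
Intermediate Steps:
h(u) = -2*u/(3*(-9 + 2*u)) (h(u) = -(u + u)/(3*(u + (3*(-3) + u))) = -2*u/(3*(u + (-9 + u))) = -2*u/(3*(-9 + 2*u)))
(8727 - 2827)/(-23503 - 2618) + h(207) = (8727 - 2827)/(-23503 - 2618) - 2*207/(-27 + 6*207) = 5900/(-26121) - 2*207/(-27 + 1242) = 5900*(-1/26121) - 2*207/1215 = -5900/26121 - 2*207*1/1215 = -5900/26121 - 46/135 = -666022/1175445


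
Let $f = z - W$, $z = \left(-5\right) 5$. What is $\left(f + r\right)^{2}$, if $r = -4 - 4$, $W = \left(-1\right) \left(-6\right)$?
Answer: $1521$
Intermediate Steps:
$W = 6$
$z = -25$
$r = -8$ ($r = -4 - 4 = -8$)
$f = -31$ ($f = -25 - 6 = -31$)
$\left(f + r\right)^{2} = \left(-31 - 8\right)^{2} = \left(-39\right)^{2} = 1521$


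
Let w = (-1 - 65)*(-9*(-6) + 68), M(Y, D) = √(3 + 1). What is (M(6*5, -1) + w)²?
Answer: 64802500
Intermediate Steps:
M(Y, D) = 2 (M(Y, D) = √4 = 2)
w = -8052 (w = -66*(54 + 68) = -66*122 = -8052)
(M(6*5, -1) + w)² = (2 - 8052)² = (-8050)² = 64802500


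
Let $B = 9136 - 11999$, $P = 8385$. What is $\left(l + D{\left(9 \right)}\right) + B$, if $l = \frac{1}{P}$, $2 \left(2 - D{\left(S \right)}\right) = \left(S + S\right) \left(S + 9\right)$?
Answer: $- \frac{25347854}{8385} \approx -3023.0$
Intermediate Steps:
$D{\left(S \right)} = 2 - S \left(9 + S\right)$ ($D{\left(S \right)} = 2 - \frac{\left(S + S\right) \left(S + 9\right)}{2} = 2 - \frac{2 S \left(9 + S\right)}{2} = 2 - S \left(9 + S\right)$)
$l = \frac{1}{8385} \approx 0.00011926$
$B = -2863$
$\left(l + D{\left(9 \right)}\right) + B = \left(\frac{1}{8385} - 160\right) - 2863 = - \frac{1341599}{8385} - 2863 = - \frac{25347854}{8385}$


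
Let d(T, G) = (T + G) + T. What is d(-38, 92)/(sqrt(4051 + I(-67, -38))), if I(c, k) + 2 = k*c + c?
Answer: sqrt(102)/51 ≈ 0.19803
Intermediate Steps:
d(T, G) = G + 2*T (d(T, G) = (G + T) + T = G + 2*T)
I(c, k) = -2 + c + c*k (I(c, k) = -2 + (k*c + c) = -2 + (c*k + c) = -2 + (c + c*k) = -2 + c + c*k)
d(-38, 92)/(sqrt(4051 + I(-67, -38))) = (92 + 2*(-38))/(sqrt(4051 + (-2 - 67 - 67*(-38)))) = (92 - 76)/(sqrt(4051 + (-2 - 67 + 2546))) = 16/(sqrt(4051 + 2477)) = 16/(sqrt(6528)) = 16/((8*sqrt(102))) = 16*(sqrt(102)/816) = sqrt(102)/51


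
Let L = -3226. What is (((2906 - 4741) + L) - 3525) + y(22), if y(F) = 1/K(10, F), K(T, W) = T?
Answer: -85859/10 ≈ -8585.9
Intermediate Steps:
y(F) = ⅒ (y(F) = 1/10 = ⅒)
(((2906 - 4741) + L) - 3525) + y(22) = (((2906 - 4741) - 3226) - 3525) + ⅒ = ((-1835 - 3226) - 3525) + ⅒ = (-5061 - 3525) + ⅒ = -8586 + ⅒ = -85859/10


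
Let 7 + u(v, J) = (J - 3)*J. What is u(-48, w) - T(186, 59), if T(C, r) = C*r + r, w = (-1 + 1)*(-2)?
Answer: -11040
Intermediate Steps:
w = 0 (w = 0*(-2) = 0)
u(v, J) = -7 + J*(-3 + J) (u(v, J) = -7 + (J - 3)*J = -7 + (-3 + J)*J = -7 + J*(-3 + J))
T(C, r) = r + C*r
u(-48, w) - T(186, 59) = (-7 + 0**2 - 3*0) - 59*(1 + 186) = (-7 + 0 + 0) - 59*187 = -7 - 1*11033 = -7 - 11033 = -11040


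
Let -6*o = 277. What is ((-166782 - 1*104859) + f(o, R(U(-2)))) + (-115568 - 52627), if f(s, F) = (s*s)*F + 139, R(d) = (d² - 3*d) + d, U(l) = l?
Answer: -3803815/9 ≈ -4.2265e+5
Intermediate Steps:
o = -277/6 (o = -⅙*277 = -277/6 ≈ -46.167)
R(d) = d² - 2*d
f(s, F) = 139 + F*s² (f(s, F) = s²*F + 139 = F*s² + 139 = 139 + F*s²)
((-166782 - 1*104859) + f(o, R(U(-2)))) + (-115568 - 52627) = ((-166782 - 1*104859) + (139 + (-2*(-2 - 2))*(-277/6)²)) + (-115568 - 52627) = ((-166782 - 104859) + (139 - 2*(-4)*(76729/36))) - 168195 = (-271641 + (139 + 8*(76729/36))) - 168195 = (-271641 + (139 + 153458/9)) - 168195 = (-271641 + 154709/9) - 168195 = -2290060/9 - 168195 = -3803815/9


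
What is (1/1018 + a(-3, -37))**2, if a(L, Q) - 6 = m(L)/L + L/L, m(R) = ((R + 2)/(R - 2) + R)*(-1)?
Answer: 8584578409/233172900 ≈ 36.816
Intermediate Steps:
m(R) = -R - (2 + R)/(-2 + R) (m(R) = ((2 + R)/(-2 + R) + R)*(-1) = (R + (2 + R)/(-2 + R))*(-1) = -R - (2 + R)/(-2 + R))
a(L, Q) = 7 + (-2 + L - L**2)/(L*(-2 + L)) (a(L, Q) = 6 + (((-2 + L - L**2)/(-2 + L))/L + L/L) = 6 + ((-2 + L - L**2)/(L*(-2 + L)) + 1) = 6 + (1 + (-2 + L - L**2)/(L*(-2 + L))) = 7 + (-2 + L - L**2)/(L*(-2 + L)))
(1/1018 + a(-3, -37))**2 = (1/1018 + (-2 - 13*(-3) + 6*(-3)**2)/((-3)*(-2 - 3)))**2 = (1/1018 - 1/3*(-2 + 39 + 6*9)/(-5))**2 = (1/1018 - 1/3*(-1/5)*(-2 + 39 + 54))**2 = (1/1018 - 1/3*(-1/5)*91)**2 = (1/1018 + 91/15)**2 = (92653/15270)**2 = 8584578409/233172900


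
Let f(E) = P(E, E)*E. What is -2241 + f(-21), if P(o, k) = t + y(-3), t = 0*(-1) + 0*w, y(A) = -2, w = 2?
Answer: -2199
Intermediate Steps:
t = 0 (t = 0*(-1) + 0*2 = 0 + 0 = 0)
P(o, k) = -2 (P(o, k) = 0 - 2 = -2)
f(E) = -2*E
-2241 + f(-21) = -2241 - 2*(-21) = -2241 + 42 = -2199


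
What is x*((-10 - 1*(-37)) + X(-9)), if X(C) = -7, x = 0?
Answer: 0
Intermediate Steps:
x*((-10 - 1*(-37)) + X(-9)) = 0*((-10 - 1*(-37)) - 7) = 0*((-10 + 37) - 7) = 0*(27 - 7) = 0*20 = 0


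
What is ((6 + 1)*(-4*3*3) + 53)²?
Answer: 39601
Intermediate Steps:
((6 + 1)*(-4*3*3) + 53)² = (7*(-12*3) + 53)² = (7*(-36) + 53)² = (-252 + 53)² = (-199)² = 39601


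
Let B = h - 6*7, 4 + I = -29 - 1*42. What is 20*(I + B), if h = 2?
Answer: -2300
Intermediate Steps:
I = -75 (I = -4 + (-29 - 1*42) = -4 + (-29 - 42) = -4 - 71 = -75)
B = -40 (B = 2 - 6*7 = 2 - 42 = -40)
20*(I + B) = 20*(-75 - 40) = 20*(-115) = -2300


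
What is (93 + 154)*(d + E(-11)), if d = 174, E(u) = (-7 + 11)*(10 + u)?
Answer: 41990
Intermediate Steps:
E(u) = 40 + 4*u (E(u) = 4*(10 + u) = 40 + 4*u)
(93 + 154)*(d + E(-11)) = (93 + 154)*(174 + (40 + 4*(-11))) = 247*(174 + (40 - 44)) = 247*(174 - 4) = 247*170 = 41990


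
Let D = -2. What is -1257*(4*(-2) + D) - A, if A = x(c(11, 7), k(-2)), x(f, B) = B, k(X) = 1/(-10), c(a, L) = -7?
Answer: 125701/10 ≈ 12570.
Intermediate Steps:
k(X) = -⅒
A = -⅒ ≈ -0.10000
-1257*(4*(-2) + D) - A = -1257*(4*(-2) - 2) - 1*(-⅒) = -1257*(-8 - 2) + ⅒ = -1257*(-10) + ⅒ = 12570 + ⅒ = 125701/10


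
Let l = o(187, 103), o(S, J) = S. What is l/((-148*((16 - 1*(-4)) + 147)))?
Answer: -187/24716 ≈ -0.0075659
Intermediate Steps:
l = 187
l/((-148*((16 - 1*(-4)) + 147))) = 187/((-148*((16 - 1*(-4)) + 147))) = 187/((-148*((16 + 4) + 147))) = 187/((-148*(20 + 147))) = 187/((-148*167)) = 187/(-24716) = 187*(-1/24716) = -187/24716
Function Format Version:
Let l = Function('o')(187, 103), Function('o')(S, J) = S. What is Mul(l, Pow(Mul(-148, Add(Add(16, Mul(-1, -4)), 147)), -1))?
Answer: Rational(-187, 24716) ≈ -0.0075659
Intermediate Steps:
l = 187
Mul(l, Pow(Mul(-148, Add(Add(16, Mul(-1, -4)), 147)), -1)) = Mul(187, Pow(Mul(-148, Add(Add(16, Mul(-1, -4)), 147)), -1)) = Mul(187, Pow(Mul(-148, Add(Add(16, 4), 147)), -1)) = Mul(187, Pow(Mul(-148, Add(20, 147)), -1)) = Mul(187, Pow(Mul(-148, 167), -1)) = Mul(187, Pow(-24716, -1)) = Mul(187, Rational(-1, 24716)) = Rational(-187, 24716)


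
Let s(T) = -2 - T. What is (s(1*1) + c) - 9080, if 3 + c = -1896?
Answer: -10982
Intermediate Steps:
c = -1899 (c = -3 - 1896 = -1899)
(s(1*1) + c) - 9080 = ((-2 - 1) - 1899) - 9080 = (-3 - 1899) - 9080 = -1902 - 9080 = -10982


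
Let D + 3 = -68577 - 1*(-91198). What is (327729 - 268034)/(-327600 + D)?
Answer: -59695/304982 ≈ -0.19573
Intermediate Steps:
D = 22618 (D = -3 + (-68577 - 1*(-91198)) = -3 + (-68577 + 91198) = -3 + 22621 = 22618)
(327729 - 268034)/(-327600 + D) = (327729 - 268034)/(-327600 + 22618) = 59695/(-304982) = 59695*(-1/304982) = -59695/304982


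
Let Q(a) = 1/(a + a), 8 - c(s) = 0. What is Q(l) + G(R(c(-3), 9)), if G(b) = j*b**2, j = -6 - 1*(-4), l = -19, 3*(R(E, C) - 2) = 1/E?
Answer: -45763/5472 ≈ -8.3631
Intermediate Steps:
c(s) = 8 (c(s) = 8 - 1*0 = 8 + 0 = 8)
R(E, C) = 2 + 1/(3*E)
j = -2 (j = -6 + 4 = -2)
G(b) = -2*b**2
Q(a) = 1/(2*a)
Q(l) + G(R(c(-3), 9)) = (1/2)/(-19) - 2*(2 + (1/3)/8)**2 = (1/2)*(-1/19) - 2*(2 + (1/3)*(1/8))**2 = -1/38 - 2*(2 + 1/24)**2 = -1/38 - 2*(49/24)**2 = -1/38 - 2*2401/576 = -1/38 - 2401/288 = -45763/5472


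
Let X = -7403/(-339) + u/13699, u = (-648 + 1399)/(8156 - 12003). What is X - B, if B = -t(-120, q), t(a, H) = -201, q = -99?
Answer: -3200790673597/17865317967 ≈ -179.16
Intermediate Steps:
u = -751/3847 (u = 751/(-3847) = 751*(-1/3847) = -751/3847 ≈ -0.19522)
X = 390138237770/17865317967 (X = -7403/(-339) - 751/3847/13699 = -7403*(-1/339) - 751/3847*1/13699 = 7403/339 - 751/52700053 = 390138237770/17865317967 ≈ 21.838)
B = 201 (B = -1*(-201) = 201)
X - B = 390138237770/17865317967 - 1*201 = 390138237770/17865317967 - 201 = -3200790673597/17865317967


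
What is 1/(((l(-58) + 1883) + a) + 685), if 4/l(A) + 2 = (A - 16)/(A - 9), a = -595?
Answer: 15/29528 ≈ 0.00050799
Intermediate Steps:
l(A) = 4/(-2 + (-16 + A)/(-9 + A)) (l(A) = 4/(-2 + (A - 16)/(A - 9)) = 4/(-2 + (-16 + A)/(-9 + A)))
1/(((l(-58) + 1883) + a) + 685) = 1/(((4*(9 - 1*(-58))/(-2 - 58) + 1883) - 595) + 685) = 1/(((4*(9 + 58)/(-60) + 1883) - 595) + 685) = 1/(((4*(-1/60)*67 + 1883) - 595) + 685) = 1/(((-67/15 + 1883) - 595) + 685) = 1/((28178/15 - 595) + 685) = 1/(19253/15 + 685) = 1/(29528/15) = 15/29528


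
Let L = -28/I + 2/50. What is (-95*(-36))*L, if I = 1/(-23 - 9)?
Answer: 15322284/5 ≈ 3.0645e+6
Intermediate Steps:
I = -1/32 (I = 1/(-32) = -1/32 ≈ -0.031250)
L = 22401/25 (L = -28/(-1/32) + 2/50 = -28*(-32) + 2*(1/50) = 896 + 1/25 = 22401/25 ≈ 896.04)
(-95*(-36))*L = -95*(-36)*(22401/25) = 3420*(22401/25) = 15322284/5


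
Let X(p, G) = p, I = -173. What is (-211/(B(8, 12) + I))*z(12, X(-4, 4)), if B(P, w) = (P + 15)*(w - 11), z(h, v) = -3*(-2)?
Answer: 211/25 ≈ 8.4400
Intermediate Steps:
z(h, v) = 6
B(P, w) = (-11 + w)*(15 + P) (B(P, w) = (15 + P)*(-11 + w) = (-11 + w)*(15 + P))
(-211/(B(8, 12) + I))*z(12, X(-4, 4)) = (-211/((-165 - 11*8 + 15*12 + 8*12) - 173))*6 = (-211/((-165 - 88 + 180 + 96) - 173))*6 = (-211/(23 - 173))*6 = (-211/(-150))*6 = -1/150*(-211)*6 = (211/150)*6 = 211/25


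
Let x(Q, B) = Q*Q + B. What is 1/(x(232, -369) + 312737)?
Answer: 1/366192 ≈ 2.7308e-6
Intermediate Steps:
x(Q, B) = B + Q**2 (x(Q, B) = Q**2 + B = B + Q**2)
1/(x(232, -369) + 312737) = 1/((-369 + 232**2) + 312737) = 1/((-369 + 53824) + 312737) = 1/(53455 + 312737) = 1/366192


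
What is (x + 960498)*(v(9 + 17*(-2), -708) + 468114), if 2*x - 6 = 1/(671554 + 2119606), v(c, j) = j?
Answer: 1253074340792244663/2791160 ≈ 4.4894e+11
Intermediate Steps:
x = 16746961/5582320 (x = 3 + 1/(2*(671554 + 2119606)) = 3 + (½)/2791160 = 3 + (½)*(1/2791160) = 3 + 1/5582320 = 16746961/5582320 ≈ 3.0000)
(x + 960498)*(v(9 + 17*(-2), -708) + 468114) = (16746961/5582320 + 960498)*(-708 + 468114) = (5361823942321/5582320)*467406 = 1253074340792244663/2791160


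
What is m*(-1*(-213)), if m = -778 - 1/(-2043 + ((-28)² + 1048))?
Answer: -34965441/211 ≈ -1.6571e+5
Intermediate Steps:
m = -164157/211 (m = -778 - 1/(-2043 + (784 + 1048)) = -778 - 1/(-2043 + 1832) = -778 - 1/(-211) = -778 - 1*(-1/211) = -778 + 1/211 = -164157/211 ≈ -778.00)
m*(-1*(-213)) = -(-164157)*(-213)/211 = -164157/211*213 = -34965441/211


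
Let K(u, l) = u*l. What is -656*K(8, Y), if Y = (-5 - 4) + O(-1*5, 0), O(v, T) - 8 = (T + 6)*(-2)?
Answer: 68224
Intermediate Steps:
O(v, T) = -4 - 2*T (O(v, T) = 8 + (T + 6)*(-2) = 8 + (6 + T)*(-2) = 8 + (-12 - 2*T) = -4 - 2*T)
Y = -13 (Y = (-5 - 4) + (-4 - 2*0) = -9 + (-4 + 0) = -9 - 4 = -13)
K(u, l) = l*u
-656*K(8, Y) = -(-8528)*8 = -656*(-104) = 68224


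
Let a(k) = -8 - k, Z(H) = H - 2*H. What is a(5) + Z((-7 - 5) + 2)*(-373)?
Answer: -3743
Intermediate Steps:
Z(H) = -H
a(5) + Z((-7 - 5) + 2)*(-373) = (-8 - 1*5) - ((-7 - 5) + 2)*(-373) = (-8 - 5) - (-12 + 2)*(-373) = -13 - 1*(-10)*(-373) = -13 + 10*(-373) = -13 - 3730 = -3743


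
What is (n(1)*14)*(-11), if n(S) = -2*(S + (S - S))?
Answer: 308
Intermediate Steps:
n(S) = -2*S (n(S) = -2*(S + 0) = -2*S)
(n(1)*14)*(-11) = (-2*1*14)*(-11) = -2*14*(-11) = -28*(-11) = 308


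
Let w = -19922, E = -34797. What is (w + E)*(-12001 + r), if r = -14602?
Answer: 1455689557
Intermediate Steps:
(w + E)*(-12001 + r) = (-19922 - 34797)*(-12001 - 14602) = -54719*(-26603) = 1455689557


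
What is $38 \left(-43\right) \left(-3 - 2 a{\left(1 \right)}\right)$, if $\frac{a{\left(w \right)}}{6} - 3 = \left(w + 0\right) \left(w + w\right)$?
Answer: $102942$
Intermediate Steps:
$a{\left(w \right)} = 18 + 12 w^{2}$ ($a{\left(w \right)} = 18 + 6 \left(w + 0\right) \left(w + w\right) = 18 + 6 w 2 w = 18 + 6 \cdot 2 w^{2} = 18 + 12 w^{2}$)
$38 \left(-43\right) \left(-3 - 2 a{\left(1 \right)}\right) = 38 \left(-43\right) \left(-3 - 2 \left(18 + 12 \cdot 1^{2}\right)\right) = - 1634 \left(-3 - 2 \left(18 + 12 \cdot 1\right)\right) = - 1634 \left(-3 - 2 \left(18 + 12\right)\right) = - 1634 \left(-3 - 60\right) = \left(-1634\right) \left(-63\right) = 102942$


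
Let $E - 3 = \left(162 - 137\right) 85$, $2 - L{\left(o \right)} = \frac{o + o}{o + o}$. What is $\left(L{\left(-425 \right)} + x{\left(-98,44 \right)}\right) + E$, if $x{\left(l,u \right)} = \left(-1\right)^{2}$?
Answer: $2130$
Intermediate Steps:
$x{\left(l,u \right)} = 1$
$L{\left(o \right)} = 1$ ($L{\left(o \right)} = 2 - \frac{o + o}{o + o} = 2 - \frac{2 o}{2 o} = 2 - 2 o \frac{1}{2 o} = 2 - 1 = 1$)
$E = 2128$ ($E = 3 + \left(162 - 137\right) 85 = 3 + 25 \cdot 85 = 3 + 2125 = 2128$)
$\left(L{\left(-425 \right)} + x{\left(-98,44 \right)}\right) + E = \left(1 + 1\right) + 2128 = 2 + 2128 = 2130$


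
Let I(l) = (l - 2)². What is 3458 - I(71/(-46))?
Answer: 7290559/2116 ≈ 3445.4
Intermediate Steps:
I(l) = (-2 + l)²
3458 - I(71/(-46)) = 3458 - (-2 + 71/(-46))² = 3458 - (-2 + 71*(-1/46))² = 3458 - (-2 - 71/46)² = 3458 - (-163/46)² = 3458 - 1*26569/2116 = 3458 - 26569/2116 = 7290559/2116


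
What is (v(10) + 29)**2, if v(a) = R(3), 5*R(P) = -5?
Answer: 784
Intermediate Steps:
R(P) = -1 (R(P) = (1/5)*(-5) = -1)
v(a) = -1
(v(10) + 29)**2 = (-1 + 29)**2 = 28**2 = 784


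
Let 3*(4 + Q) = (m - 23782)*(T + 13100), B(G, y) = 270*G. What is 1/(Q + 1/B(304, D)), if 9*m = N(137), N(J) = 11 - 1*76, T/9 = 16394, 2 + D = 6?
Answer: -27360/34853387854613 ≈ -7.8500e-10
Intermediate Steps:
D = 4 (D = -2 + 6 = 4)
T = 147546 (T = 9*16394 = 147546)
N(J) = -65 (N(J) = 11 - 76 = -65)
m = -65/9 (m = (1/9)*(-65) = -65/9 ≈ -7.2222)
Q = -34394790646/27 (Q = -4 + ((-65/9 - 23782)*(147546 + 13100))/3 = -4 + (-214103/9*160646)/3 = -4 + (1/3)*(-34394790538/9) = -4 - 34394790538/27 = -34394790646/27 ≈ -1.2739e+9)
1/(Q + 1/B(304, D)) = 1/(-34394790646/27 + 1/(270*304)) = 1/(-34394790646/27 + 1/82080) = 1/(-34853387854613/27360) = -27360/34853387854613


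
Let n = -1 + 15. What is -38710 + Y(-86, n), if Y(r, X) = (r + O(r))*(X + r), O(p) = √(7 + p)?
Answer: -32518 - 72*I*√79 ≈ -32518.0 - 639.95*I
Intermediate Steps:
n = 14
Y(r, X) = (X + r)*(r + √(7 + r)) (Y(r, X) = (r + √(7 + r))*(X + r) = (X + r)*(r + √(7 + r)))
-38710 + Y(-86, n) = -38710 + ((-86)² + 14*(-86) + 14*√(7 - 86) - 86*√(7 - 86)) = -38710 + (7396 - 1204 + 14*√(-79) - 86*I*√79) = -38710 + (7396 - 1204 + 14*(I*√79) - 86*I*√79) = -38710 + (7396 - 1204 + 14*I*√79 - 86*I*√79) = -38710 + (6192 - 72*I*√79) = -32518 - 72*I*√79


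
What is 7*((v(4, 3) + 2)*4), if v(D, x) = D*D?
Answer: 504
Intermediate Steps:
v(D, x) = D²
7*((v(4, 3) + 2)*4) = 7*((4² + 2)*4) = 7*((16 + 2)*4) = 7*(18*4) = 7*72 = 504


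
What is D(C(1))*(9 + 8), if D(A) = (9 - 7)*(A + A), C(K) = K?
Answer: 68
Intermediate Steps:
D(A) = 4*A (D(A) = 2*(2*A) = 4*A)
D(C(1))*(9 + 8) = (4*1)*(9 + 8) = 4*17 = 68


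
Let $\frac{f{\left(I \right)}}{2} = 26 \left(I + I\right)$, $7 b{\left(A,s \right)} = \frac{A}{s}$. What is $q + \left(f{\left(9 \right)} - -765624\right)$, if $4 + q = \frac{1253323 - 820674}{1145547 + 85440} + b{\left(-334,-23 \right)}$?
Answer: $\frac{151923376600439}{198188907} \approx 7.6656 \cdot 10^{5}$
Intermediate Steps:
$b{\left(A,s \right)} = \frac{A}{7 s}$ ($b{\left(A,s \right)} = \frac{A \frac{1}{s}}{7} = \frac{A}{7 s}$)
$f{\left(I \right)} = 104 I$ ($f{\left(I \right)} = 2 \cdot 26 \left(I + I\right) = 2 \cdot 26 \cdot 2 I = 2 \cdot 52 I = 104 I$)
$q = - \frac{311949481}{198188907}$ ($q = -4 + \left(\frac{1253323 - 820674}{1145547 + 85440} + \frac{1}{7} \left(-334\right) \frac{1}{-23}\right) = -4 + \left(\frac{432649}{1230987} + \frac{1}{7} \left(-334\right) \left(- \frac{1}{23}\right)\right) = -4 + \left(432649 \cdot \frac{1}{1230987} + \frac{334}{161}\right) = -4 + \left(\frac{432649}{1230987} + \frac{334}{161}\right) = -4 + \frac{480806147}{198188907} = - \frac{311949481}{198188907} \approx -1.574$)
$q + \left(f{\left(9 \right)} - -765624\right) = - \frac{311949481}{198188907} + \left(104 \cdot 9 - -765624\right) = - \frac{311949481}{198188907} + \left(936 + 765624\right) = - \frac{311949481}{198188907} + 766560 = \frac{151923376600439}{198188907}$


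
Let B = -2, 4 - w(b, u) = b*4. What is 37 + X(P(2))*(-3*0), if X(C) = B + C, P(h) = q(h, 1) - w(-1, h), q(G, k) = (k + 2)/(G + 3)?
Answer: 37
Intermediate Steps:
w(b, u) = 4 - 4*b (w(b, u) = 4 - b*4 = 4 - 4*b)
q(G, k) = (2 + k)/(3 + G)
P(h) = -8 + 3/(3 + h) (P(h) = (2 + 1)/(3 + h) - (4 - 4*(-1)) = 3/(3 + h) - (4 + 4) = 3/(3 + h) - 1*8 = 3/(3 + h) - 8 = -8 + 3/(3 + h))
X(C) = -2 + C
37 + X(P(2))*(-3*0) = 37 + (-2 + (-21 - 8*2)/(3 + 2))*(-3*0) = 37 + (-2 + (-21 - 16)/5)*0 = 37 + (-2 + (1/5)*(-37))*0 = 37 + (-2 - 37/5)*0 = 37 - 47/5*0 = 37 + 0 = 37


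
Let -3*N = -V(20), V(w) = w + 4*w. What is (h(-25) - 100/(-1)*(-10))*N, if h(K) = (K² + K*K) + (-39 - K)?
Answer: 23600/3 ≈ 7866.7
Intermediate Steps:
h(K) = -39 - K + 2*K² (h(K) = (K² + K²) + (-39 - K) = 2*K² + (-39 - K) = -39 - K + 2*K²)
V(w) = 5*w
N = 100/3 (N = -(-1)*5*20/3 = -(-1)*100/3 = -⅓*(-100) = 100/3 ≈ 33.333)
(h(-25) - 100/(-1)*(-10))*N = ((-39 - 1*(-25) + 2*(-25)²) - 100/(-1)*(-10))*(100/3) = ((-39 + 25 + 2*625) - 100*(-1)*(-10))*(100/3) = ((-39 + 25 + 1250) + 100*(-10))*(100/3) = (1236 - 1000)*(100/3) = 236*(100/3) = 23600/3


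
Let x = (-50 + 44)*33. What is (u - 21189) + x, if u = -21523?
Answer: -42910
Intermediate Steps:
x = -198 (x = -6*33 = -198)
(u - 21189) + x = (-21523 - 21189) - 198 = -42712 - 198 = -42910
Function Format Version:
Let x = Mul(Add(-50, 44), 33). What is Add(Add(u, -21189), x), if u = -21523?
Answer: -42910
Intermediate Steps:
x = -198 (x = Mul(-6, 33) = -198)
Add(Add(u, -21189), x) = Add(Add(-21523, -21189), -198) = Add(-42712, -198) = -42910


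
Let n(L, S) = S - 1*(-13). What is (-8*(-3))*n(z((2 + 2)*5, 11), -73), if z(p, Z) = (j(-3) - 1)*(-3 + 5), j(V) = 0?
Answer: -1440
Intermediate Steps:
z(p, Z) = -2 (z(p, Z) = (0 - 1)*(-3 + 5) = -1*2 = -2)
n(L, S) = 13 + S (n(L, S) = S + 13 = 13 + S)
(-8*(-3))*n(z((2 + 2)*5, 11), -73) = (-8*(-3))*(13 - 73) = 24*(-60) = -1440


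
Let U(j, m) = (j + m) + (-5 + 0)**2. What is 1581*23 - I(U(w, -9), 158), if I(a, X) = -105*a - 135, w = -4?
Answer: 37758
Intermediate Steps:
U(j, m) = 25 + j + m (U(j, m) = (j + m) + (-5)**2 = (j + m) + 25 = 25 + j + m)
I(a, X) = -135 - 105*a
1581*23 - I(U(w, -9), 158) = 1581*23 - (-135 - 105*(25 - 4 - 9)) = 36363 - (-135 - 105*12) = 36363 - (-135 - 1260) = 36363 - 1*(-1395) = 36363 + 1395 = 37758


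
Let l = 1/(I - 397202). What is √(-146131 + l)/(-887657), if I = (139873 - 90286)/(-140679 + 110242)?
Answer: -2*I*√5339646043888811596054827/10731495169974677 ≈ -0.00043065*I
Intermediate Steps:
I = -49587/30437 (I = 49587/(-30437) = 49587*(-1/30437) = -49587/30437 ≈ -1.6292)
l = -30437/12089686861 (l = 1/(-49587/30437 - 397202) = 1/(-12089686861/30437) = -30437/12089686861 ≈ -2.5176e-6)
√(-146131 + l)/(-887657) = √(-146131 - 30437/12089686861)/(-887657) = √(-1766678030715228/12089686861)*(-1/887657) = (2*I*√5339646043888811596054827/12089686861)*(-1/887657) = -2*I*√5339646043888811596054827/10731495169974677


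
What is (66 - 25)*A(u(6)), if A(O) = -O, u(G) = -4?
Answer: 164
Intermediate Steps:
(66 - 25)*A(u(6)) = (66 - 25)*(-1*(-4)) = 41*4 = 164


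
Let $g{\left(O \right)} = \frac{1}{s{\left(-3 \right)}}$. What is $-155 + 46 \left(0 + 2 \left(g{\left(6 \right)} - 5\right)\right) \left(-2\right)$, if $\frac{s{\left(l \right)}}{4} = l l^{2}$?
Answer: $\frac{20701}{27} \approx 766.7$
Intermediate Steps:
$s{\left(l \right)} = 4 l^{3}$ ($s{\left(l \right)} = 4 l l^{2} = 4 l^{3}$)
$g{\left(O \right)} = - \frac{1}{108}$ ($g{\left(O \right)} = \frac{1}{4 \left(-3\right)^{3}} = \frac{1}{4 \left(-27\right)} = \frac{1}{-108} = - \frac{1}{108}$)
$-155 + 46 \left(0 + 2 \left(g{\left(6 \right)} - 5\right)\right) \left(-2\right) = -155 + 46 \left(0 + 2 \left(- \frac{1}{108} - 5\right)\right) \left(-2\right) = -155 + 46 \left(0 + 2 \left(- \frac{541}{108}\right)\right) \left(-2\right) = -155 + 46 \left(0 - \frac{541}{54}\right) \left(-2\right) = -155 + 46 \left(\left(- \frac{541}{54}\right) \left(-2\right)\right) = -155 + 46 \cdot \frac{541}{27} = -155 + \frac{24886}{27} = \frac{20701}{27}$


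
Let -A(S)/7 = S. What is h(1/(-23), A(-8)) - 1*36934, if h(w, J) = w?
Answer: -849483/23 ≈ -36934.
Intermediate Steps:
A(S) = -7*S
h(1/(-23), A(-8)) - 1*36934 = 1/(-23) - 1*36934 = -1/23 - 36934 = -849483/23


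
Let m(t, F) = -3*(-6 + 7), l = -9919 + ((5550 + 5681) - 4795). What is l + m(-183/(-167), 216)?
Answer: -3486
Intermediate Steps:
l = -3483 (l = -9919 + (11231 - 4795) = -9919 + 6436 = -3483)
m(t, F) = -3 (m(t, F) = -3*1 = -3)
l + m(-183/(-167), 216) = -3483 - 3 = -3486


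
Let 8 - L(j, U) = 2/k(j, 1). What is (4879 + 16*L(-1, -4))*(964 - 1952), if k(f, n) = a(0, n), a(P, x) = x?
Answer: -4915300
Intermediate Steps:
k(f, n) = n
L(j, U) = 6 (L(j, U) = 8 - 2/1 = 8 - 2 = 6)
(4879 + 16*L(-1, -4))*(964 - 1952) = (4879 + 16*6)*(964 - 1952) = (4879 + 96)*(-988) = 4975*(-988) = -4915300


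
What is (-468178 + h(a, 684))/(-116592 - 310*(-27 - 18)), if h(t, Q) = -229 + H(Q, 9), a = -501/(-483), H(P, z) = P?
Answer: 467723/102642 ≈ 4.5568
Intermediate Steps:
a = 167/161 (a = -501*(-1/483) = 167/161 ≈ 1.0373)
h(t, Q) = -229 + Q
(-468178 + h(a, 684))/(-116592 - 310*(-27 - 18)) = (-468178 + (-229 + 684))/(-116592 - 310*(-27 - 18)) = (-468178 + 455)/(-116592 - 310*(-45)) = -467723/(-116592 + 13950) = -467723/(-102642) = -467723*(-1/102642) = 467723/102642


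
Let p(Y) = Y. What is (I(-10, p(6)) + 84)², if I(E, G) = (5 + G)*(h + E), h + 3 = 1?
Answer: 2304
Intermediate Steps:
h = -2 (h = -3 + 1 = -2)
I(E, G) = (-2 + E)*(5 + G) (I(E, G) = (5 + G)*(-2 + E) = (-2 + E)*(5 + G))
(I(-10, p(6)) + 84)² = ((-10 - 2*6 + 5*(-10) - 10*6) + 84)² = ((-10 - 12 - 50 - 60) + 84)² = (-132 + 84)² = (-48)² = 2304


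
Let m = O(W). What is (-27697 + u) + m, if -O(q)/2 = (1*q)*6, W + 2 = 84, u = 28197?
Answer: -484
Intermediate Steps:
W = 82 (W = -2 + 84 = 82)
O(q) = -12*q (O(q) = -2*1*q*6 = -2*q*6 = -12*q)
m = -984 (m = -12*82 = -984)
(-27697 + u) + m = (-27697 + 28197) - 984 = 500 - 984 = -484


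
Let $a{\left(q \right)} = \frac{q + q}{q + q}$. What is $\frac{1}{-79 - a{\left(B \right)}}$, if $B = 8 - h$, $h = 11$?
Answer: $- \frac{1}{80} \approx -0.0125$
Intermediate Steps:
$B = -3$ ($B = 8 - 11 = -3$)
$a{\left(q \right)} = 1$ ($a{\left(q \right)} = \frac{2 q}{2 q} = 2 q \frac{1}{2 q} = 1$)
$\frac{1}{-79 - a{\left(B \right)}} = \frac{1}{-79 - 1} = \frac{1}{-80} = - \frac{1}{80}$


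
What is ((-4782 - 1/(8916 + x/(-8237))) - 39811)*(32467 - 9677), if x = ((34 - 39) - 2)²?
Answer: -74636257238793440/73441043 ≈ -1.0163e+9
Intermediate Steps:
x = 49 (x = (-5 - 2)² = (-7)² = 49)
((-4782 - 1/(8916 + x/(-8237))) - 39811)*(32467 - 9677) = ((-4782 - 1/(8916 + 49/(-8237))) - 39811)*(32467 - 9677) = ((-4782 - 1/(8916 + 49*(-1/8237))) - 39811)*22790 = ((-4782 - 1/(8916 - 49/8237)) - 39811)*22790 = ((-4782 - 1/73441043/8237) - 39811)*22790 = ((-4782 - 1*8237/73441043) - 39811)*22790 = ((-4782 - 8237/73441043) - 39811)*22790 = (-351195075863/73441043 - 39811)*22790 = -3274956438736/73441043*22790 = -74636257238793440/73441043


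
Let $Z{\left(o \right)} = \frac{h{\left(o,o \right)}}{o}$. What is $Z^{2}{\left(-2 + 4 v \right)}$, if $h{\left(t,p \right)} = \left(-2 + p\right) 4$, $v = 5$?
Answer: $\frac{1024}{81} \approx 12.642$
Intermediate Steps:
$h{\left(t,p \right)} = -8 + 4 p$
$Z{\left(o \right)} = \frac{-8 + 4 o}{o}$
$Z^{2}{\left(-2 + 4 v \right)} = \left(4 - \frac{8}{-2 + 4 \cdot 5}\right)^{2} = \left(4 - \frac{8}{-2 + 20}\right)^{2} = \left(4 - \frac{8}{18}\right)^{2} = \left(4 - \frac{4}{9}\right)^{2} = \left(\frac{32}{9}\right)^{2} = \frac{1024}{81}$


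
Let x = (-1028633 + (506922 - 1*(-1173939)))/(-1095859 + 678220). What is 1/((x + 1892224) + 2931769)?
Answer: 417639/2014686960299 ≈ 2.0730e-7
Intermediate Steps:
x = -652228/417639 (x = (-1028633 + (506922 + 1173939))/(-417639) = (-1028633 + 1680861)*(-1/417639) = 652228*(-1/417639) = -652228/417639 ≈ -1.5617)
1/((x + 1892224) + 2931769) = 1/((-652228/417639 + 1892224) + 2931769) = 1/(790265886908/417639 + 2931769) = 1/(2014686960299/417639) = 417639/2014686960299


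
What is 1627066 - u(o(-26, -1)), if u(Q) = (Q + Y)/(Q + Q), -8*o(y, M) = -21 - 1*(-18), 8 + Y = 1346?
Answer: 3250563/2 ≈ 1.6253e+6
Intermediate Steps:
Y = 1338 (Y = -8 + 1346 = 1338)
o(y, M) = 3/8 (o(y, M) = -(-21 - 1*(-18))/8 = -(-21 + 18)/8 = -⅛*(-3) = 3/8)
u(Q) = (1338 + Q)/(2*Q) (u(Q) = (Q + 1338)/(Q + Q) = (1338 + Q)/((2*Q)) = (1338 + Q)*(1/(2*Q)) = (1338 + Q)/(2*Q))
1627066 - u(o(-26, -1)) = 1627066 - (1338 + 3/8)/(2*3/8) = 1627066 - 8*10707/(2*3*8) = 1627066 - 1*3569/2 = 1627066 - 3569/2 = 3250563/2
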